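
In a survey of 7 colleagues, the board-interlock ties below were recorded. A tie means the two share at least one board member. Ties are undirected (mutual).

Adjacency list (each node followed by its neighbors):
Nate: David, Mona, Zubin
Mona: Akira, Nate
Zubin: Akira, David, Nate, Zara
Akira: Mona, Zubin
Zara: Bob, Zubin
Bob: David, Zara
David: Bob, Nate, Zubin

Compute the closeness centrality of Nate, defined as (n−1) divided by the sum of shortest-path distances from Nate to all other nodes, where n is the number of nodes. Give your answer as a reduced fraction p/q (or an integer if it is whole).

Distances from Nate: Akira:2, Bob:2, David:1, Mona:1, Zara:2, Zubin:1. Sum = 9.
n = 7, so closeness = 6/9 = 2/3.

2/3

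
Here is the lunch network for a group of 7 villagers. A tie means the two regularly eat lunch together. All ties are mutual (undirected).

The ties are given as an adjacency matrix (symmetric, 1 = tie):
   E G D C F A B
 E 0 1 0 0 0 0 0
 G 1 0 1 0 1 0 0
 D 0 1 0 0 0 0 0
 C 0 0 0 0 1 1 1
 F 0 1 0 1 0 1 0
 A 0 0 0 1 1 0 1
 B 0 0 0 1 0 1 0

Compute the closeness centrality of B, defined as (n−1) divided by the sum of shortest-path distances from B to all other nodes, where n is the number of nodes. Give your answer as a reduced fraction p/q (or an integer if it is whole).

Distances from B: A:1, C:1, D:4, E:4, F:2, G:3. Sum = 15.
n = 7, so closeness = 6/15 = 2/5.

2/5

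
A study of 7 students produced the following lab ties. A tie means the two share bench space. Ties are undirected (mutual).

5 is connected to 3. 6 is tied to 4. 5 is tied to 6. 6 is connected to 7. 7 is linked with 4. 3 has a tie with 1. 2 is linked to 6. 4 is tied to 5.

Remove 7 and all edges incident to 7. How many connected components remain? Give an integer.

1

7's neighbors (4 and 6) remain reachable from one another through other ties, so the rest of the network stays in one piece.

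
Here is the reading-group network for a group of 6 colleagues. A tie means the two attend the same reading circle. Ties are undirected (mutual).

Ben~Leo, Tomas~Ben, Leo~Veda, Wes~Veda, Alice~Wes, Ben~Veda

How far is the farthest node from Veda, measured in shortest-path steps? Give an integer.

2

Distances from Veda: Alice:2, Ben:1, Leo:1, Tomas:2, Wes:1.
The largest is 2 (to Alice and Tomas), so the eccentricity of Veda is 2.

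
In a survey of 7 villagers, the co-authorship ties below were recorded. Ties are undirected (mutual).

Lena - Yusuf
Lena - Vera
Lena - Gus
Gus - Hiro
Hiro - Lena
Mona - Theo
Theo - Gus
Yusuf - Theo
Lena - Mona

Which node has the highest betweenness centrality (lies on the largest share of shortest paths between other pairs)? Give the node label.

Lena

Unnormalized betweenness of each node: Gus:5/3, Hiro:0, Lena:17/2, Mona:2/3, Theo:3/2, Vera:0, Yusuf:2/3.
Lena has the largest value, 17/2, making it the main broker — the node through which the most shortest paths run.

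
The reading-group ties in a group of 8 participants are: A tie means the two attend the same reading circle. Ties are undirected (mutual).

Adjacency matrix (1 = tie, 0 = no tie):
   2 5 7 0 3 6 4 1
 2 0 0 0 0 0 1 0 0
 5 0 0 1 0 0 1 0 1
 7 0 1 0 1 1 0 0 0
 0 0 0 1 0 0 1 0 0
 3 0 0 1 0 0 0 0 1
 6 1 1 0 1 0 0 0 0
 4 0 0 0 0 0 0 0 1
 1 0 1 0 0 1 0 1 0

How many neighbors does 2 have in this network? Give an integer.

1

2 is directly tied to 6. That is 1 neighbor, so the degree of 2 is 1.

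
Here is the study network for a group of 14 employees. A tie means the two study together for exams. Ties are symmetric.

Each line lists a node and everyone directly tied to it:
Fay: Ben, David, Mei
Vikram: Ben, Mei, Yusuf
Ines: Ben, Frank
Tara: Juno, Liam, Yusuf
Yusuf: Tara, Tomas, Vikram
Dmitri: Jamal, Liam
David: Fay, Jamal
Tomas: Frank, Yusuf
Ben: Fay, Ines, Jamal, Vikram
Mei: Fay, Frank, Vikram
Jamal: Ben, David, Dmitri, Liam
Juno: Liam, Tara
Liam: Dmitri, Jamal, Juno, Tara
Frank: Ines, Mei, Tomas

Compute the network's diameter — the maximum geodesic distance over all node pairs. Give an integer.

4

Eccentricity of each node (its greatest distance to any other): Ben:3, David:4, Dmitri:4, Fay:4, Frank:4, Ines:4, Jamal:4, Juno:4, Liam:4, Mei:4, Tara:4, Tomas:4, Vikram:3, Yusuf:4.
The maximum eccentricity is 4, realized for instance by the pair Juno–Fay via Juno – Liam – Jamal – Ben – Fay. So the diameter is 4.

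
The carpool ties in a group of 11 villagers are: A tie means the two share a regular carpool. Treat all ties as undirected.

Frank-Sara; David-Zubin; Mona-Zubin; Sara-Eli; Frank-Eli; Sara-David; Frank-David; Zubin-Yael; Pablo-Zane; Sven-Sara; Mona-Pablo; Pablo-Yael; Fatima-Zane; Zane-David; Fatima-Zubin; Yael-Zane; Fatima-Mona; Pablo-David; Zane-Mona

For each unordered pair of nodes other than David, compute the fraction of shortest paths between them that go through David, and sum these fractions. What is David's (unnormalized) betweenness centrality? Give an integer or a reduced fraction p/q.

295/12

Pairs whose geodesics pass through David — Zane–Zubin: 1/4; Zane–Sven: 1; Zane–Frank: 1; Zane–Eli: 2/2; Zane–Sara: 1; Fatima–Sven: 2/2; Fatima–Frank: 2/2; Fatima–Eli: 4/4; Fatima–Sara: 2/2; Zubin–Pablo: 1/3; Zubin–Sven: 1; Zubin–Frank: 1; Zubin–Eli: 2/2; Zubin–Sara: 1 … (+12 more pairs).
All other pairs contribute 0.
Summing the contributions gives betweenness(David) = 295/12.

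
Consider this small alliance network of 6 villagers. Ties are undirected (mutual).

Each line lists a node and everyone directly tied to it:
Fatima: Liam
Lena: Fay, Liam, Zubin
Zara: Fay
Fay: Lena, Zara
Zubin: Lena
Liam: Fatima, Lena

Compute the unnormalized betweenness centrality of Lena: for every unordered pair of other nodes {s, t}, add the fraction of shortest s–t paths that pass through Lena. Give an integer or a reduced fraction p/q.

Pairs whose geodesics pass through Lena — Fatima–Zara: 1; Fatima–Zubin: 1; Fatima–Fay: 1; Liam–Zara: 1; Liam–Zubin: 1; Liam–Fay: 1; Zara–Zubin: 1; Zubin–Fay: 1.
All other pairs contribute 0.
Summing the contributions gives betweenness(Lena) = 8.

8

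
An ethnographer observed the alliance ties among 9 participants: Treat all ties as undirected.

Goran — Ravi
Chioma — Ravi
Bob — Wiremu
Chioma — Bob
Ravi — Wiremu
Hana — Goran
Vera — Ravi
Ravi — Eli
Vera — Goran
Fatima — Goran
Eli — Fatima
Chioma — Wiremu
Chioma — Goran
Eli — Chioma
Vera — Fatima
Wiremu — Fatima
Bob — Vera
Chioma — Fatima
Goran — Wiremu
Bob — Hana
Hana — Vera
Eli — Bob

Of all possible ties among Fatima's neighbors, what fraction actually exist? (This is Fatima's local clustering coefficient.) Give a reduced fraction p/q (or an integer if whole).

Fatima's neighbors: Chioma, Eli, Goran, Vera, and Wiremu (k = 5).
Possible neighbor pairs: C(5,2) = 10. Edges among them: Chioma–Eli, Chioma–Goran, Chioma–Wiremu, Goran–Vera, Goran–Wiremu → e = 5.
Clustering(Fatima) = 5/10 = 1/2.

1/2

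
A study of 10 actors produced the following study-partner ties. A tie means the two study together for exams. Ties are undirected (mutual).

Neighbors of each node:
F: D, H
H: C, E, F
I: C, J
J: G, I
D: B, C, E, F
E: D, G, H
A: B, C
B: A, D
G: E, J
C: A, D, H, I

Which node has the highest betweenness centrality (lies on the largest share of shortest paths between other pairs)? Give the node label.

Unnormalized betweenness of each node: A:19/12, B:17/12, C:53/4, D:131/12, E:47/6, F:7/12, G:19/6, H:55/12, I:19/4, J:23/12.
C has the largest value, 53/4, making it the main broker — the node through which the most shortest paths run.

C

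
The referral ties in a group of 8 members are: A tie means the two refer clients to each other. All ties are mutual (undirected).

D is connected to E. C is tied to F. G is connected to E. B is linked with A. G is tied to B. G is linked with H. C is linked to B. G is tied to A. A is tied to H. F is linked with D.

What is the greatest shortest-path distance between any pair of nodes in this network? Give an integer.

Eccentricity of each node (its greatest distance to any other): A:3, B:3, C:3, D:3, E:3, F:4, G:3, H:4.
The maximum eccentricity is 4, realized for instance by the pair F–H via F – C – B – A – H. So the diameter is 4.

4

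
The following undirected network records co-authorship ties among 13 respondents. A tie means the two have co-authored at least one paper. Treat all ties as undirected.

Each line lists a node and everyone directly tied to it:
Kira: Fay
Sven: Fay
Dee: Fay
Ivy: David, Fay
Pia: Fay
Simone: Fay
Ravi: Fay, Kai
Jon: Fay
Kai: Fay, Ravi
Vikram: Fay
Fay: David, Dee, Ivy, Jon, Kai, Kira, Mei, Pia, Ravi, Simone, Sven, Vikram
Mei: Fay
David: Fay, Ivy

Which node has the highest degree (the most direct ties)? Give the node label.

Degrees — David:2, Dee:1, Fay:12, Ivy:2, Jon:1, Kai:2, Kira:1, Mei:1, Pia:1, Ravi:2, Simone:1, Sven:1, Vikram:1.
The maximum is 12, attained only by Fay.

Fay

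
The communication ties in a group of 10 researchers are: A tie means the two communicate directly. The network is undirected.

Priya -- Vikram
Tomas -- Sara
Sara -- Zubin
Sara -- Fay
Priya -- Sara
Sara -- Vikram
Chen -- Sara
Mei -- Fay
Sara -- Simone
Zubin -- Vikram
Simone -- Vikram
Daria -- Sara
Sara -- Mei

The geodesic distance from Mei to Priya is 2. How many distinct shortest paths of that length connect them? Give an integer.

1

The shortest distance is 2, and the only length-2 path is Mei–Sara–Priya. So there is exactly 1 shortest path.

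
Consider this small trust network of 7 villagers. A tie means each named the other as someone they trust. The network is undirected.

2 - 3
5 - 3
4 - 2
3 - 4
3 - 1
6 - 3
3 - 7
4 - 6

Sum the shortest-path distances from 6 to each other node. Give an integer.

Distances from 6: 1:2, 2:2, 3:1, 4:1, 5:2, 7:2.
Sum = 2 + 2 + 1 + 1 + 2 + 2 = 10.

10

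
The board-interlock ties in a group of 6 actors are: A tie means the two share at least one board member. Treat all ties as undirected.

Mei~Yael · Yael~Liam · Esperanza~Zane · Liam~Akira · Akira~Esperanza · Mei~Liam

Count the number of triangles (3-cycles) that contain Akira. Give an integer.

Akira's neighbors are Esperanza and Liam, but none of them are tied to each other, so no triangle contains Akira.

0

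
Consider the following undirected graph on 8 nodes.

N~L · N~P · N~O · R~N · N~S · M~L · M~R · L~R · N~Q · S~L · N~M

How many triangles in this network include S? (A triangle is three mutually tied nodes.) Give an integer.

S's neighbors: L and N.
Neighbor pairs that are themselves tied: S–L–N. Each forms one triangle with S, for 1 in total.

1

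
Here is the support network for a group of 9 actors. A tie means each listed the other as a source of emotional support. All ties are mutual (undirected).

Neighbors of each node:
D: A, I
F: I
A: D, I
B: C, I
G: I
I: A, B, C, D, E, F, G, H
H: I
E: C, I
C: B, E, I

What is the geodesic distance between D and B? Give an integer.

2

One shortest route is D – I – B, which uses 2 edges, and D and B are not directly tied, so nothing shorter exists. So d(D,B) = 2.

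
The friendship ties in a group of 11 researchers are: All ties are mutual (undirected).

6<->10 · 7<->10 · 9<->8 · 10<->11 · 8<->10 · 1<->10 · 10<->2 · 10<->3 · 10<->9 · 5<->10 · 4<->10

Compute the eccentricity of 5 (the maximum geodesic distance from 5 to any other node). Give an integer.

2

Distances from 5: 1:2, 2:2, 3:2, 4:2, 6:2, 7:2, 8:2, 9:2, 10:1, 11:2.
The largest is 2 (to 2, 3, 11, 6, 1, 8, 4, 9, and 7), so the eccentricity of 5 is 2.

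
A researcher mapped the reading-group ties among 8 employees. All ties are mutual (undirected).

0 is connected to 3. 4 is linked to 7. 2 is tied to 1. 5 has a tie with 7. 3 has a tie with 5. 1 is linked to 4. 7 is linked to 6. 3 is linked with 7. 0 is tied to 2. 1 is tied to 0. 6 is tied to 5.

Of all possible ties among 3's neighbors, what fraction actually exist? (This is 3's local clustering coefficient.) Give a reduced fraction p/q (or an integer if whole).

3's neighbors: 0, 5, and 7 (k = 3).
Possible neighbor pairs: C(3,2) = 3. Edges among them: 5–7 → e = 1.
Clustering(3) = 1/3.

1/3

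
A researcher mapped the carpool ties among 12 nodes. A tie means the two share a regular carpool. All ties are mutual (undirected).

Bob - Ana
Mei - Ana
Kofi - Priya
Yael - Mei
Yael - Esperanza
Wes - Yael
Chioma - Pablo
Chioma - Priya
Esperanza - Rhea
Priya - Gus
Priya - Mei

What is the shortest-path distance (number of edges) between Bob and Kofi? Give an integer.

One shortest route is Bob – Ana – Mei – Priya – Kofi, which uses 4 edges, and at distance 3 from Bob we only reach {Priya, Yael}, which does not include Kofi. So d(Bob,Kofi) = 4.

4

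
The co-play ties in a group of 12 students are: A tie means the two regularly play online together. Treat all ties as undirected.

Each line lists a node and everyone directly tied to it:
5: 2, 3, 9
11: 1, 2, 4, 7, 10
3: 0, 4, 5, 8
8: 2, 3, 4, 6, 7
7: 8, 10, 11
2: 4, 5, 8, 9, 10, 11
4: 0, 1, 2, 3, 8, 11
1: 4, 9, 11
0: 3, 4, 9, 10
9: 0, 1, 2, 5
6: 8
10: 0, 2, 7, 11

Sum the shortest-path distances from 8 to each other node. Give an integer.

Distances from 8: 0:2, 1:2, 2:1, 3:1, 4:1, 5:2, 6:1, 7:1, 9:2, 10:2, 11:2.
Sum = 2 + 2 + 1 + 1 + 1 + 2 + 1 + 1 + 2 + 2 + 2 = 17.

17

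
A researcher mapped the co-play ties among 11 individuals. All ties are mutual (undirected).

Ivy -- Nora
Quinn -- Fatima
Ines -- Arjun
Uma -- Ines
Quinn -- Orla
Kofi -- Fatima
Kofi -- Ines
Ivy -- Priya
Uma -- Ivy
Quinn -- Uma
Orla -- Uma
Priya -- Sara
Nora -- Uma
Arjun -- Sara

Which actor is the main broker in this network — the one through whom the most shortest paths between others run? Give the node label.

Uma

Unnormalized betweenness of each node: Arjun:11/2, Fatima:3/2, Ines:29/2, Ivy:17/2, Kofi:3, Nora:0, Orla:0, Priya:4, Quinn:11/2, Sara:5/2, Uma:22.
Uma has the largest value, 22, making it the main broker — the node through which the most shortest paths run.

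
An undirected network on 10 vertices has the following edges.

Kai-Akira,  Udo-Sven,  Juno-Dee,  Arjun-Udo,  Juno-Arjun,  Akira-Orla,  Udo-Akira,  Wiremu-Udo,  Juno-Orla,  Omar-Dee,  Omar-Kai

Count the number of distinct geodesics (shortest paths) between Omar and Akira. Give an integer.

The shortest distance is 2, and the only length-2 path is Omar–Kai–Akira. So there is exactly 1 shortest path.

1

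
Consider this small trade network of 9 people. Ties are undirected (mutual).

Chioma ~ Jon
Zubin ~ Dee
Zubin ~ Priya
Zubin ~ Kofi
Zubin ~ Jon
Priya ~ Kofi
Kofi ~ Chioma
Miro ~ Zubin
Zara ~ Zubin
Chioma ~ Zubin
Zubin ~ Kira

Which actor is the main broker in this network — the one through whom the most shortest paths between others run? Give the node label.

Unnormalized betweenness of each node: Chioma:1/2, Dee:0, Jon:0, Kira:0, Kofi:1/2, Miro:0, Priya:0, Zara:0, Zubin:24.
Zubin has the largest value, 24, making it the main broker — the node through which the most shortest paths run.

Zubin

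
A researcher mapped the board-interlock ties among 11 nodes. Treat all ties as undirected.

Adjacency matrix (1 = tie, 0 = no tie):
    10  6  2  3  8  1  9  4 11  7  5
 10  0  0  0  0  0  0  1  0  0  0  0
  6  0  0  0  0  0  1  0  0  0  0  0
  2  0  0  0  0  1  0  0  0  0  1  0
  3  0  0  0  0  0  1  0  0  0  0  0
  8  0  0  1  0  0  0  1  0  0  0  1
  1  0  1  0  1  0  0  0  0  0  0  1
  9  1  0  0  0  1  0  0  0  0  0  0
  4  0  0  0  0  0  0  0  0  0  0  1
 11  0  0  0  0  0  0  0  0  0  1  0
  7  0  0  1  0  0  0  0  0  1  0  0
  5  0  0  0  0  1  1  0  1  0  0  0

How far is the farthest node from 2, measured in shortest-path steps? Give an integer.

4

Distances from 2: 1:3, 3:4, 4:3, 5:2, 6:4, 7:1, 8:1, 9:2, 10:3, 11:2.
The largest is 4 (to 6 and 3), so the eccentricity of 2 is 4.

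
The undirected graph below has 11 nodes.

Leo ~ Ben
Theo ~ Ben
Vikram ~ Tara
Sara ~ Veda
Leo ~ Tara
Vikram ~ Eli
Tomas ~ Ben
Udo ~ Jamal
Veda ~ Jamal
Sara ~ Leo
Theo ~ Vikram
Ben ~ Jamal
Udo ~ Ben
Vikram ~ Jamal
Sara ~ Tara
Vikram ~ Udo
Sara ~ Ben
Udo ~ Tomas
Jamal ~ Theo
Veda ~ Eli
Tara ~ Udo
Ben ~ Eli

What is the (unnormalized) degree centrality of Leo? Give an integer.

Leo is directly tied to Ben, Sara, and Tara. That is 3 neighbors, so the degree of Leo is 3.

3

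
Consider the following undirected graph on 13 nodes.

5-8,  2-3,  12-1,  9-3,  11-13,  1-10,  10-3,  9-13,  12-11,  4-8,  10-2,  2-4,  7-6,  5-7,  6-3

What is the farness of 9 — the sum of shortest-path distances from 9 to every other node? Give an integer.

30

Distances from 9: 1:3, 2:2, 3:1, 4:3, 5:4, 6:2, 7:3, 8:4, 10:2, 11:2, 12:3, 13:1.
Sum = 3 + 2 + 1 + 3 + 4 + 2 + 3 + 4 + 2 + 2 + 3 + 1 = 30.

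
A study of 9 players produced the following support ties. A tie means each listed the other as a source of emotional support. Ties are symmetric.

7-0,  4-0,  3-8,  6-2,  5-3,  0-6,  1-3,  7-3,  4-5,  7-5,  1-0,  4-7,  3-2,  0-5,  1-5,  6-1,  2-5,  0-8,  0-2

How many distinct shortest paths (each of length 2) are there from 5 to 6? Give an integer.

The shortest distance is 2. The length-2 paths are: 5–0–6; 5–1–6; 5–2–6.
That gives 3 distinct shortest paths.

3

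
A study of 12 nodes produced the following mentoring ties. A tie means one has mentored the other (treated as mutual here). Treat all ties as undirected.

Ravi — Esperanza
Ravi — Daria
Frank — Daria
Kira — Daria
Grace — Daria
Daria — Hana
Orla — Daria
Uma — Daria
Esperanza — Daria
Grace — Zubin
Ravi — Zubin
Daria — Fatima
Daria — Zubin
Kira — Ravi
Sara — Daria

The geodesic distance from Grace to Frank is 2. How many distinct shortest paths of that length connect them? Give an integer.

The shortest distance is 2, and the only length-2 path is Grace–Daria–Frank. So there is exactly 1 shortest path.

1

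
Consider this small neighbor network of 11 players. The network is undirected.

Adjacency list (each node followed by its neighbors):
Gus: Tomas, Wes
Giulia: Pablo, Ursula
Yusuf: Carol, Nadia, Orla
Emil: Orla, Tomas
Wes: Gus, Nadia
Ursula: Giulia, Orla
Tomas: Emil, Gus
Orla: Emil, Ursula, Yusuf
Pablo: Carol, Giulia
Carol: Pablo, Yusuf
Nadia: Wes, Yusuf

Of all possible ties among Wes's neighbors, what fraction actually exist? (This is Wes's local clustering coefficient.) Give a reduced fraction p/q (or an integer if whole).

Wes's neighbors: Gus and Nadia (k = 2).
Possible neighbor pairs: C(2,2) = 1. Edges among them: none → e = 0.
Clustering(Wes) = 0/1.

0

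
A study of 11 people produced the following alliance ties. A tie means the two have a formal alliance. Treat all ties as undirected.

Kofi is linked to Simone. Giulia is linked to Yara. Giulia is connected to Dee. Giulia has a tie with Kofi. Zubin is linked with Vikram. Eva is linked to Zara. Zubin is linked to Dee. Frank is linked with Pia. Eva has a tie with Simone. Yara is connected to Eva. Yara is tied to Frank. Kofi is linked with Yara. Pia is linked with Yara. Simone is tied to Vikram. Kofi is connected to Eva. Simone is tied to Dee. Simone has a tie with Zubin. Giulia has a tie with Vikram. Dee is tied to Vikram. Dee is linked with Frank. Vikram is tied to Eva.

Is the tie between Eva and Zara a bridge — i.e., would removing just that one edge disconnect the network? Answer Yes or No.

Without the Eva–Zara edge there is no alternate route between Eva and Zara, so the network disconnects. It is a bridge.

Yes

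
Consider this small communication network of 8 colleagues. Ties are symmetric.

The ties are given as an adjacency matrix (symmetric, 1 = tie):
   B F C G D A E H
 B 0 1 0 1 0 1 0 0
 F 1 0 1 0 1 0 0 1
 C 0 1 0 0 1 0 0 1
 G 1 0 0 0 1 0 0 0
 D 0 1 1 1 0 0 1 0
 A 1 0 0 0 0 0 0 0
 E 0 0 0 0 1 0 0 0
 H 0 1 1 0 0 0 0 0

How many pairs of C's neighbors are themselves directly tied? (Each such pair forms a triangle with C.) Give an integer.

2

C's neighbors: D, F, and H.
Neighbor pairs that are themselves tied: C–D–F; C–F–H. Each forms one triangle with C, for 2 in total.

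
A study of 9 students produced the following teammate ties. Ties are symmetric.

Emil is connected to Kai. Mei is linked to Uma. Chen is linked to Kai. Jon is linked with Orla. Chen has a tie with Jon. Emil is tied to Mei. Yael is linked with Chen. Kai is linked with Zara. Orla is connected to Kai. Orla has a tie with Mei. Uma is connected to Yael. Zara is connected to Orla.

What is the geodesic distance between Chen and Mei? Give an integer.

3

One shortest route is Chen – Yael – Uma – Mei, which uses 3 edges, and at distance 2 from Chen we only reach {Emil, Orla, Uma, Zara}, which does not include Mei. So d(Chen,Mei) = 3.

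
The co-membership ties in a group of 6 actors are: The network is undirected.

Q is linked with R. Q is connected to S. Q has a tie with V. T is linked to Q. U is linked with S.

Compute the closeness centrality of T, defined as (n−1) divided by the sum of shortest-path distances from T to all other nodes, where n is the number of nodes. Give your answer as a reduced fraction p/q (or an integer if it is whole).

1/2

Distances from T: Q:1, R:2, S:2, U:3, V:2. Sum = 10.
n = 6, so closeness = 5/10 = 1/2.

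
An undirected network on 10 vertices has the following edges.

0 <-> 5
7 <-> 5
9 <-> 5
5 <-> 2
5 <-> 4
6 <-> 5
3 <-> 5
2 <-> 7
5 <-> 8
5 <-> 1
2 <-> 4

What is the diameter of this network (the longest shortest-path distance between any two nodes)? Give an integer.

Eccentricity of each node (its greatest distance to any other): 0:2, 1:2, 2:2, 3:2, 4:2, 5:1, 6:2, 7:2, 8:2, 9:2.
The maximum eccentricity is 2, realized for instance by the pair 3–7 via 3 – 5 – 7. So the diameter is 2.

2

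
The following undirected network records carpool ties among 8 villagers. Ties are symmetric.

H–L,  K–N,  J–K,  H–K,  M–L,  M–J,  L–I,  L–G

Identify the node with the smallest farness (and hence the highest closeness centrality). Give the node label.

L

Farness (sum of distances to all others) for each node — G:17, H:12, I:17, J:14, K:13, L:11, M:13, N:19.
The smallest farness is 11, for L, so L has the highest closeness.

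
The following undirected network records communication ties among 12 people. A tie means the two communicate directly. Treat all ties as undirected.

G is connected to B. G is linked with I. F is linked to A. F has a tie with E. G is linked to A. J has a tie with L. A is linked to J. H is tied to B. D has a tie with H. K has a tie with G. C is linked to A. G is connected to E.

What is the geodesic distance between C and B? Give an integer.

3

One shortest route is C – A – G – B, which uses 3 edges, and at distance 2 from C we only reach {F, G, J}, which does not include B. So d(C,B) = 3.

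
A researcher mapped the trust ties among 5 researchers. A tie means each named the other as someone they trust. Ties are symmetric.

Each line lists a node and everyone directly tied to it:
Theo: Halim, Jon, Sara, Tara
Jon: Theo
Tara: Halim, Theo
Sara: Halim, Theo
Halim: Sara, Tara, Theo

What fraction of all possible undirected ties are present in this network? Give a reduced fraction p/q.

There are 6 edges and 5 nodes, so the maximum possible is C(5,2) = 10.
Density = 6/10 = 3/5.

3/5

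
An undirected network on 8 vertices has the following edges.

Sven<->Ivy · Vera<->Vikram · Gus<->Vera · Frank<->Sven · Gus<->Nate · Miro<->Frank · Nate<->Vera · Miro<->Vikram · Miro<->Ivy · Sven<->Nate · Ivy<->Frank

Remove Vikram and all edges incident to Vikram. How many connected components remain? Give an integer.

1

Vikram's neighbors (Miro and Vera) remain reachable from one another through other ties, so the rest of the network stays in one piece.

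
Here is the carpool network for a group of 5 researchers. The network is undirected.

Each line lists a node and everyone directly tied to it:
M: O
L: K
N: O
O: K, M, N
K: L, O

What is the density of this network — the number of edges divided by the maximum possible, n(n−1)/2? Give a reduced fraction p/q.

2/5

There are 4 edges and 5 nodes, so the maximum possible is C(5,2) = 10.
Density = 4/10 = 2/5.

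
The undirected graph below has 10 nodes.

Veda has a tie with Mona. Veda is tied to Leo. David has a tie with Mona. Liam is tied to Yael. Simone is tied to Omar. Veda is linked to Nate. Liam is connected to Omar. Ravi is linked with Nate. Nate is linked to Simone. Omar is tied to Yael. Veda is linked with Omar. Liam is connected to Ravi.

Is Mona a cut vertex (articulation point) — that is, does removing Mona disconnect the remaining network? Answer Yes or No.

Yes

Removing Mona leaves {David} with no path to {Leo, Liam, Nate, Omar, Ravi, Simone, Veda, and Yael}, so the network splits into 2 components. Mona is a cut vertex.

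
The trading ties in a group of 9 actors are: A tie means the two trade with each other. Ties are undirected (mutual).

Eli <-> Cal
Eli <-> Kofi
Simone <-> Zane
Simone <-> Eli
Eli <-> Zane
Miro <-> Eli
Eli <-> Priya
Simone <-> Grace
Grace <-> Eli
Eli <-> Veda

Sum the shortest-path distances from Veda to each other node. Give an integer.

15

Distances from Veda: Cal:2, Eli:1, Grace:2, Kofi:2, Miro:2, Priya:2, Simone:2, Zane:2.
Sum = 2 + 1 + 2 + 2 + 2 + 2 + 2 + 2 = 15.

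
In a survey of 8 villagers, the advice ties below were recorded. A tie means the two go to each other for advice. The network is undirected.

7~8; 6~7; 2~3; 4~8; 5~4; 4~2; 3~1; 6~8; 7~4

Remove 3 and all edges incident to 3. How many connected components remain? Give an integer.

2

Without 3, the remaining ties split the others into: {2, 4, 5, 6, 7, 8}; {1}.
That's 2 separate components.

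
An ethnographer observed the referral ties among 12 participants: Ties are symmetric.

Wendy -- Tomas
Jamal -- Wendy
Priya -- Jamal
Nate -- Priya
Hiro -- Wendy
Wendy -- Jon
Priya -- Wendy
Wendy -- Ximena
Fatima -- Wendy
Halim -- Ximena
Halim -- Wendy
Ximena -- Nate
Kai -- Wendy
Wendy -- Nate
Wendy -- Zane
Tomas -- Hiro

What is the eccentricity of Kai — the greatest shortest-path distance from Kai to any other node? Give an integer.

Distances from Kai: Fatima:2, Halim:2, Hiro:2, Jamal:2, Jon:2, Nate:2, Priya:2, Tomas:2, Wendy:1, Ximena:2, Zane:2.
The largest is 2 (to Tomas, Priya, Jon, Ximena, Jamal, Fatima, Hiro, Nate, Zane, and Halim), so the eccentricity of Kai is 2.

2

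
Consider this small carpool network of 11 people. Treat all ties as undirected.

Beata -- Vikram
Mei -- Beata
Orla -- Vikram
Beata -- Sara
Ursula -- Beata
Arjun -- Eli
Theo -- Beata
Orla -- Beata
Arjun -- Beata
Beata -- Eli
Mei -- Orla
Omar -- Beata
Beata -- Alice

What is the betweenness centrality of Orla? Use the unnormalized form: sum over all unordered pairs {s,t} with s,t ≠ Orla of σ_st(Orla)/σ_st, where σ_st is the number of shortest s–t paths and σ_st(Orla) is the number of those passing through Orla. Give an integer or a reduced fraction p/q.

1/2

Pairs whose geodesics pass through Orla — Vikram–Mei: 1/2.
All other pairs contribute 0.
Summing the contributions gives betweenness(Orla) = 1/2.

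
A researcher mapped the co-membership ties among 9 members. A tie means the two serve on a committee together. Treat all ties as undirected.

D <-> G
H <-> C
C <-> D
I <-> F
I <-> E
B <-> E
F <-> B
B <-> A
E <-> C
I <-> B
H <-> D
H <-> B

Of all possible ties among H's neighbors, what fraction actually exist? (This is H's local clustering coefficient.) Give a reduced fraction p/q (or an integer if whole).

H's neighbors: B, C, and D (k = 3).
Possible neighbor pairs: C(3,2) = 3. Edges among them: C–D → e = 1.
Clustering(H) = 1/3.

1/3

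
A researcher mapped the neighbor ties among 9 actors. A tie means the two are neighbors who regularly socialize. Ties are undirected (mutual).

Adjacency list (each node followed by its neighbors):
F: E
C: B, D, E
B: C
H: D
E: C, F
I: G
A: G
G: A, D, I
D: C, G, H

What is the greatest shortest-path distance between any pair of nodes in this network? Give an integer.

5

Eccentricity of each node (its greatest distance to any other): A:5, B:4, C:3, D:3, E:4, F:5, G:4, H:4, I:5.
The maximum eccentricity is 5, realized for instance by the pair A–F via A – G – D – C – E – F. So the diameter is 5.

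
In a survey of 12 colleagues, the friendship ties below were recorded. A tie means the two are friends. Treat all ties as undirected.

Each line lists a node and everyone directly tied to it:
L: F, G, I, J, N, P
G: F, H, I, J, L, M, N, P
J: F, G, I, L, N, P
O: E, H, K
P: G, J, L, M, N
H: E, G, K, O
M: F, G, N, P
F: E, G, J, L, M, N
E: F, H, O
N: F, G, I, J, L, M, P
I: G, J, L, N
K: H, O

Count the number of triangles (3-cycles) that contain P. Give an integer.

8

P's neighbors: G, J, L, M, and N.
Neighbor pairs that are themselves tied: P–G–J; P–G–L; P–G–M; P–G–N; P–J–L; P–J–N; P–L–N; P–M–N. Each forms one triangle with P, for 8 in total.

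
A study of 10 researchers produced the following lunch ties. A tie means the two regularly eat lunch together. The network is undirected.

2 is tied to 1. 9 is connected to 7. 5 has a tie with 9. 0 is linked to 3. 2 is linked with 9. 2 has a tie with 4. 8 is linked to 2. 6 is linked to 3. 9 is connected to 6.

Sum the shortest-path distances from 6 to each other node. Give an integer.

19

Distances from 6: 0:2, 1:3, 2:2, 3:1, 4:3, 5:2, 7:2, 8:3, 9:1.
Sum = 2 + 3 + 2 + 1 + 3 + 2 + 2 + 3 + 1 = 19.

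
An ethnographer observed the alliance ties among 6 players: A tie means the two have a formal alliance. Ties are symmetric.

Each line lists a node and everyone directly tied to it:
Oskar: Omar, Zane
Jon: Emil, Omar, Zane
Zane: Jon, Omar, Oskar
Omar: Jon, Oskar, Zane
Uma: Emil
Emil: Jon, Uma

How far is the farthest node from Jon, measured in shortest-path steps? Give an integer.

Distances from Jon: Emil:1, Omar:1, Oskar:2, Uma:2, Zane:1.
The largest is 2 (to Oskar and Uma), so the eccentricity of Jon is 2.

2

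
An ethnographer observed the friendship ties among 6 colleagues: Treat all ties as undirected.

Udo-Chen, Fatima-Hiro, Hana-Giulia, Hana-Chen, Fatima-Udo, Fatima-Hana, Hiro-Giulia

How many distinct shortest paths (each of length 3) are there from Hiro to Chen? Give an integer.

The shortest distance is 3. The length-3 paths are: Hiro–Fatima–Udo–Chen; Hiro–Fatima–Hana–Chen; Hiro–Giulia–Hana–Chen.
That gives 3 distinct shortest paths.

3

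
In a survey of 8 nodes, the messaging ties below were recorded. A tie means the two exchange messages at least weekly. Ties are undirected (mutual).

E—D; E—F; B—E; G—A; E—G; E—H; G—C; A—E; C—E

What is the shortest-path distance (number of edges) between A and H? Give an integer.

2

One shortest route is A – E – H, which uses 2 edges, and A and H are not directly tied, so nothing shorter exists. So d(A,H) = 2.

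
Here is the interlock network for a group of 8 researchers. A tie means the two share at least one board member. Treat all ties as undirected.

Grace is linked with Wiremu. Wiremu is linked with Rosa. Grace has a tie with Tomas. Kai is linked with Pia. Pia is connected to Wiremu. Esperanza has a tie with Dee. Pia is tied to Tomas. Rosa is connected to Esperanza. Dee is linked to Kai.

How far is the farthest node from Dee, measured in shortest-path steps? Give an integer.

Distances from Dee: Esperanza:1, Grace:4, Kai:1, Pia:2, Rosa:2, Tomas:3, Wiremu:3.
The largest is 4 (to Grace), so the eccentricity of Dee is 4.

4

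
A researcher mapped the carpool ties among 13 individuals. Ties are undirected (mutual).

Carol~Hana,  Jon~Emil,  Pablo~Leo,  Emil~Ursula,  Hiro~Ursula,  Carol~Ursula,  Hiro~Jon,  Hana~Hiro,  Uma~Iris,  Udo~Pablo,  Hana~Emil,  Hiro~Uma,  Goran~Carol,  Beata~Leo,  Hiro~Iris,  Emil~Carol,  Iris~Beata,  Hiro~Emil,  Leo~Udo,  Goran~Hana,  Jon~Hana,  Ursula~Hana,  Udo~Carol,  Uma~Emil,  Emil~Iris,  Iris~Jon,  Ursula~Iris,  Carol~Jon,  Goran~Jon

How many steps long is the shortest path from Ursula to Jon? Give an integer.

2

One shortest route is Ursula – Hiro – Jon, which uses 2 edges, and Ursula and Jon are not directly tied, so nothing shorter exists. So d(Ursula,Jon) = 2.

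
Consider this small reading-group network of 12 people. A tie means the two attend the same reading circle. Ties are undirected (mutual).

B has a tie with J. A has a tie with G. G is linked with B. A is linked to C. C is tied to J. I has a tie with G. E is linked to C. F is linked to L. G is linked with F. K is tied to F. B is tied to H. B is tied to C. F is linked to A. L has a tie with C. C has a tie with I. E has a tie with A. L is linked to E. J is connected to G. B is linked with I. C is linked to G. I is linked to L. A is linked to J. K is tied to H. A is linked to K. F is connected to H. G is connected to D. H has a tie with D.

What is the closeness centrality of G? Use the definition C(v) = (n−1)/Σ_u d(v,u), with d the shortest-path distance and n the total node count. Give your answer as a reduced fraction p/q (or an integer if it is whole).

Distances from G: A:1, B:1, C:1, D:1, E:2, F:1, H:2, I:1, J:1, K:2, L:2. Sum = 15.
n = 12, so closeness = 11/15.

11/15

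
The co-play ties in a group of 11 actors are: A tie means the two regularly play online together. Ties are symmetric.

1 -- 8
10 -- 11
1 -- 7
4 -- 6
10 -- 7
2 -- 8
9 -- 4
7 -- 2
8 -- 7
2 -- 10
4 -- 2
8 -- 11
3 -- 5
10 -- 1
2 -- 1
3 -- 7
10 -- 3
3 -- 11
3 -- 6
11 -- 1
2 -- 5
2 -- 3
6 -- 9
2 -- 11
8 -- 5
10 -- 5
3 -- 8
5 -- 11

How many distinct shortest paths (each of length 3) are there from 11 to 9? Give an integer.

The shortest distance is 3. The length-3 paths are: 11–2–4–9; 11–3–6–9.
That gives 2 distinct shortest paths.

2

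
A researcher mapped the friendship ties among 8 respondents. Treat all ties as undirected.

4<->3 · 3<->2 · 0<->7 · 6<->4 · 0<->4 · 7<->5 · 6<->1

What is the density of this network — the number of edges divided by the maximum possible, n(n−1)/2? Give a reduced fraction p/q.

There are 7 edges and 8 nodes, so the maximum possible is C(8,2) = 28.
Density = 7/28 = 1/4.

1/4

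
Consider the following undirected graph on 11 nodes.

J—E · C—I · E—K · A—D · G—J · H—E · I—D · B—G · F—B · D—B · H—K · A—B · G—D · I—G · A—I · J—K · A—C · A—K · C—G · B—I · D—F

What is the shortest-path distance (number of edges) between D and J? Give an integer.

One shortest route is D – G – J, which uses 2 edges, and D and J are not directly tied, so nothing shorter exists. So d(D,J) = 2.

2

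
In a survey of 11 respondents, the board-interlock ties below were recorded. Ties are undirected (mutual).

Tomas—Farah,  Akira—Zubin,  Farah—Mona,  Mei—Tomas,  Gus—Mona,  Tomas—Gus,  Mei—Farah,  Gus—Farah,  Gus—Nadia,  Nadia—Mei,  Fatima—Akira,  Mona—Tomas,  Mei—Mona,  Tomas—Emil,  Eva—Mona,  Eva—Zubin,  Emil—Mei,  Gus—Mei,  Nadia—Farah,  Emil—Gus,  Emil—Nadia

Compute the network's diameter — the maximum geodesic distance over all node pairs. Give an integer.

Eccentricity of each node (its greatest distance to any other): Akira:5, Emil:6, Eva:3, Farah:5, Fatima:6, Gus:5, Mei:5, Mona:4, Nadia:6, Tomas:5, Zubin:4.
The maximum eccentricity is 6, realized for instance by the pair Emil–Fatima via Emil – Gus – Mona – Eva – Zubin – Akira – Fatima. So the diameter is 6.

6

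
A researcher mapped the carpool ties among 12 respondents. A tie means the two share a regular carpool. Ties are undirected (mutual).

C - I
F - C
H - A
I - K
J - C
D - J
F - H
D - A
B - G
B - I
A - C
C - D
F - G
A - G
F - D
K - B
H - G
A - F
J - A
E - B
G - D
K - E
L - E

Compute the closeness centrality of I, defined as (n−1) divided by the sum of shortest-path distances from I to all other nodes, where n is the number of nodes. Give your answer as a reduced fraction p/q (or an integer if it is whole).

11/21

Distances from I: A:2, B:1, C:1, D:2, E:2, F:2, G:2, H:3, J:2, K:1, L:3. Sum = 21.
n = 12, so closeness = 11/21.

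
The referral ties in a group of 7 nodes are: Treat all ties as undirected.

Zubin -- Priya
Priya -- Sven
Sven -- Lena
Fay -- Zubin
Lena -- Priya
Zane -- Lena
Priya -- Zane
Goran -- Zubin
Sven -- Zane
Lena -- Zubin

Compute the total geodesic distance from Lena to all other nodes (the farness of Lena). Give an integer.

8

Distances from Lena: Fay:2, Goran:2, Priya:1, Sven:1, Zane:1, Zubin:1.
Sum = 2 + 2 + 1 + 1 + 1 + 1 = 8.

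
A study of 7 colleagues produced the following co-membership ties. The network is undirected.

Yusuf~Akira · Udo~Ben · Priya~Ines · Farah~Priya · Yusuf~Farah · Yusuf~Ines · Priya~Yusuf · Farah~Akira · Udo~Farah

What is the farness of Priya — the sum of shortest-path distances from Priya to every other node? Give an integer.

10

Distances from Priya: Akira:2, Ben:3, Farah:1, Ines:1, Udo:2, Yusuf:1.
Sum = 2 + 3 + 1 + 1 + 2 + 1 = 10.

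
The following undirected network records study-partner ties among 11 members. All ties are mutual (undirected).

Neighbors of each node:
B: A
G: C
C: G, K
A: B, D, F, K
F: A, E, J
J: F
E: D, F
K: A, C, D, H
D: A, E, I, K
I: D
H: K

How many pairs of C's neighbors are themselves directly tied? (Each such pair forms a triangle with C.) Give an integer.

0

C's neighbors are G and K, but none of them are tied to each other, so no triangle contains C.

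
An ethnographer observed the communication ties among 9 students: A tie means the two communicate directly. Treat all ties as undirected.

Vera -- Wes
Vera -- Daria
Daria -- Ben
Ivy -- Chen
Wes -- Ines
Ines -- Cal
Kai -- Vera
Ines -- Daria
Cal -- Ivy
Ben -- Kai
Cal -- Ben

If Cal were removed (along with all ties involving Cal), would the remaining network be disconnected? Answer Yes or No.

Removing Cal leaves {Chen and Ivy} with no path to {Ben, Daria, Ines, Kai, Vera, and Wes}, so the network splits into 2 components. Cal is a cut vertex.

Yes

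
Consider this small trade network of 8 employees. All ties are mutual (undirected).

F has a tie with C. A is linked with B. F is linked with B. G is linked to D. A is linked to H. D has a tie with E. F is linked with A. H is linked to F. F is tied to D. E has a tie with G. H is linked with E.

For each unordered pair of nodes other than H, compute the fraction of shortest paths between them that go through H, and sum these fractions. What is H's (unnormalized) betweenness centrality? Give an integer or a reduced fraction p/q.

Pairs whose geodesics pass through H — G–A: 1/2; E–F: 1/2; E–B: 2/3; E–A: 1; E–C: 1/2.
All other pairs contribute 0.
Summing the contributions gives betweenness(H) = 19/6.

19/6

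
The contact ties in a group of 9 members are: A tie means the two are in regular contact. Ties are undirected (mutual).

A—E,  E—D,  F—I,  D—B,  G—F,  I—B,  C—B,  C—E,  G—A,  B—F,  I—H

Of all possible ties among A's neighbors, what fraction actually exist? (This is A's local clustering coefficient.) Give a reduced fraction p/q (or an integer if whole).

A's neighbors: E and G (k = 2).
Possible neighbor pairs: C(2,2) = 1. Edges among them: none → e = 0.
Clustering(A) = 0/1.

0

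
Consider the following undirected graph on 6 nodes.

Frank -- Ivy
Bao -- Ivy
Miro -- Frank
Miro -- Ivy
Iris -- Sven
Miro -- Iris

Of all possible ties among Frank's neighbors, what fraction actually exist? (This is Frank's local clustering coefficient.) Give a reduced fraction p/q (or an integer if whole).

1

Frank's neighbors: Ivy and Miro (k = 2).
Possible neighbor pairs: C(2,2) = 1. Edges among them: Ivy–Miro → e = 1.
Clustering(Frank) = 1/1.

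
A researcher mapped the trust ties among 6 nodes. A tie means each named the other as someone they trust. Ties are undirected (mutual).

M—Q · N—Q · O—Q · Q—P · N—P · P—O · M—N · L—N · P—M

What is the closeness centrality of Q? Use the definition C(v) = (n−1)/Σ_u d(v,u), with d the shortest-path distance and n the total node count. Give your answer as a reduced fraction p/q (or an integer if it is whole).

5/6

Distances from Q: L:2, M:1, N:1, O:1, P:1. Sum = 6.
n = 6, so closeness = 5/6.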